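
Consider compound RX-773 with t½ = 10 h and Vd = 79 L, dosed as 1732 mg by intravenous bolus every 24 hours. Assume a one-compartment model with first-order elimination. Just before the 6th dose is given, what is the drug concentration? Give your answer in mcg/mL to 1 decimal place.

f = (1/2)^(τ/t½) = (1/2)^(24/10) ≈ 0.1895.
C₀ = D/Vd = 1732/79 ≈ 21.924 mcg/mL.
Before the 6th dose, 5 doses have been given. Superposition: Cmin = C₀·(f + f² + … + f^5).
≈ 21.924 × (0.1895 + 0.0359 + 0.0068 + 0.0013 + 0.0002) ≈ 21.924 × 0.2337 ≈ 5.124 mcg/mL.

5.1 mcg/mL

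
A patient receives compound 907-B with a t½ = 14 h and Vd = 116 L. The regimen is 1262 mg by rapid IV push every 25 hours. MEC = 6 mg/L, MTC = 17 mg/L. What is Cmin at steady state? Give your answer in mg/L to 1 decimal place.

4.4 mg/L

τ/t½ = 25/14 ≈ 1.7857, so fraction remaining f = (1/2)^(25/14) ≈ 0.2900.
At steady state, accumulation factor R = 1/(1 − e^(−kτ)) ≈ 1.4085.
Each bolus raises the concentration by D/Vd = 1262/116 ≈ 10.879 mg/L.
Cmax,ss = C₀/(1 − f) ≈ 10.879/0.7100 ≈ 15.323 mg/L.
Steady-state trough Cmin,ss = Cmax,ss·f ≈ 15.323 × 0.2900 ≈ 4.444 mg/L.
Trough 4.4 mg/L vs MEC 6 mg/L: subtherapeutic.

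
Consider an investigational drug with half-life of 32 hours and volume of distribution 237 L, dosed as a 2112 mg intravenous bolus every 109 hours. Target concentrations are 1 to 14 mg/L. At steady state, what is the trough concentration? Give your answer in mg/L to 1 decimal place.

0.9 mg/L

k = ln2/t½ = ln2/32 ≈ 0.021661 h⁻¹; fraction remaining f = e^(−kτ) = e^(−0.021661×109) ≈ 0.0943.
Each bolus raises the concentration by D/Vd = 2112/237 ≈ 8.911 mg/L.
Steady-state trough Cmin,ss = C₀·f/(1−f) ≈ 8.911 × 0.0943/0.9057 ≈ 0.928 mg/L.
Trough 0.9 mg/L vs MEC 1 mg/L: subtherapeutic.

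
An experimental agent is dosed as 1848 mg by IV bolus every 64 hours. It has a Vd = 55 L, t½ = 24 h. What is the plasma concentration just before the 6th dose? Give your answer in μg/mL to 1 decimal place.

f = (1/2)^(τ/t½) = (1/2)^(64/24) ≈ 0.1575.
C₀ = D/Vd = 1848/55 ≈ 33.600 μg/mL.
Before the 6th dose, 5 doses have been given. Superposition: Cmin = C₀·(f + f² + … + f^5).
≈ 33.600 × (0.1575 + 0.0248 + 0.0039 + 0.0006 + 0.0001) ≈ 33.600 × 0.1869 ≈ 6.280 μg/mL.

6.3 μg/mL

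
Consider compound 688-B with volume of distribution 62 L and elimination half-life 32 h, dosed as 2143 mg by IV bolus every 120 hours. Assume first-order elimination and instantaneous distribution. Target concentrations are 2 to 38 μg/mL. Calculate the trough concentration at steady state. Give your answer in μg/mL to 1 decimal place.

τ/t½ = 120/32 ≈ 3.75, so fraction remaining f = (1/2)^(120/32) ≈ 0.0743.
At steady state, accumulation factor R = 1/(1 − e^(−kτ)) ≈ 1.0803.
Single-dose peak C₀ = D/Vd = 2143/62 ≈ 34.565 μg/mL.
Cmax,ss = C₀/(1 − f) ≈ 34.565/0.9257 ≈ 37.339 μg/mL.
One interval later, Cmin,ss = Cmax,ss·e^(−kτ) ≈ 37.339 × 0.0743 ≈ 2.774 μg/mL.
Trough 2.8 μg/mL vs MEC 2 μg/mL: adequate.

2.8 μg/mL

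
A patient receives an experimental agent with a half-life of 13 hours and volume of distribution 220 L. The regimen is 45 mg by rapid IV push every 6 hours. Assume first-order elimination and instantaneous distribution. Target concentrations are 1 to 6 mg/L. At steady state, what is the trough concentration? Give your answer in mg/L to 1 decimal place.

Over one 6-h interval, 6/13 ≈ 0.46154 half-lives elapse, leaving f ≈ 0.7262 of each dose.
Accumulation ratio R = 1/(1 − f) ≈ 1/0.2738 ≈ 3.6523.
Single-dose peak C₀ = D/Vd = 45/220 ≈ 0.205 mg/L.
Cmax,ss = C₀/(1 − f) ≈ 0.205/0.2738 ≈ 0.749 mg/L.
Steady-state trough Cmin,ss = Cmax,ss·f ≈ 0.749 × 0.7262 ≈ 0.544 mg/L.
Trough 0.5 mg/L vs MEC 1 mg/L: subtherapeutic.

0.5 mg/L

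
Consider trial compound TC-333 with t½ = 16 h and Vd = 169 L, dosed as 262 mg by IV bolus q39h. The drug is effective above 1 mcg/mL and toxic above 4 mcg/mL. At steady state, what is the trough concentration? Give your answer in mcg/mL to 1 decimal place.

Over one 39-h interval, 39/16 ≈ 2.4375 half-lives elapse, leaving f ≈ 0.1846 of each dose.
At steady state, accumulation factor R = 1/(1 − e^(−kτ)) ≈ 1.2264.
Single-dose peak C₀ = D/Vd = 262/169 ≈ 1.550 mcg/mL.
Steady-state peak Cmax,ss = C₀·R ≈ 1.550 × 1.2264 ≈ 1.901 mcg/mL.
One interval later, Cmin,ss = Cmax,ss·e^(−kτ) ≈ 1.901 × 0.1846 ≈ 0.351 mcg/mL.
Trough 0.4 mcg/mL vs MEC 1 mcg/mL: subtherapeutic.

0.4 mcg/mL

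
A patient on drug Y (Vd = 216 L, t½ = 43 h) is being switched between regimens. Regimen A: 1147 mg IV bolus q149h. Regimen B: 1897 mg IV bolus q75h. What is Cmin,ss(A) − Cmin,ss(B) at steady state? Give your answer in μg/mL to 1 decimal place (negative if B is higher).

-3.2 μg/mL

Regimen A: f = (1/2)^(149/43) ≈ 0.0906; Cmin,ss = (1147/216)·f/(1−f) ≈ 0.529 μg/mL.
Regimen B: f = (1/2)^(75/43) ≈ 0.2985; Cmin,ss = (1897/216)·f/(1−f) ≈ 3.737 μg/mL.
Difference ≈ 0.529 − 3.737 ≈ -3.208 μg/mL.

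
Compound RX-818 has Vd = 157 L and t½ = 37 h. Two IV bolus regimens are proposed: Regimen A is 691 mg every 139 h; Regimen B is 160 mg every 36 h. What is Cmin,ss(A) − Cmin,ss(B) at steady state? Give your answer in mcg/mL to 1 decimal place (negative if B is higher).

Regimen A: f = (1/2)^(139/37) ≈ 0.0740; Cmin,ss = (691/157)·f/(1−f) ≈ 0.352 mcg/mL.
Regimen B: f = (1/2)^(36/37) ≈ 0.5095; Cmin,ss = (160/157)·f/(1−f) ≈ 1.059 mcg/mL.
Difference ≈ 0.352 − 1.059 ≈ -0.707 mcg/mL.

-0.7 mcg/mL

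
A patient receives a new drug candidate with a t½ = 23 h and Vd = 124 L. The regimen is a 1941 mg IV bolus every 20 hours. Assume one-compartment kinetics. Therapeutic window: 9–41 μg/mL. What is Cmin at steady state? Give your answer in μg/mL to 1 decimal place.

18.9 μg/mL

τ/t½ = 20/23 ≈ 0.86957, so fraction remaining f = (1/2)^(20/23) ≈ 0.5473.
Single-dose peak C₀ = D/Vd = 1941/124 ≈ 15.653 μg/mL.
Steady-state trough Cmin,ss = C₀·f/(1−f) ≈ 15.653 × 0.5473/0.4527 ≈ 18.924 μg/mL.
Trough 18.9 μg/mL vs MEC 9 μg/mL: adequate.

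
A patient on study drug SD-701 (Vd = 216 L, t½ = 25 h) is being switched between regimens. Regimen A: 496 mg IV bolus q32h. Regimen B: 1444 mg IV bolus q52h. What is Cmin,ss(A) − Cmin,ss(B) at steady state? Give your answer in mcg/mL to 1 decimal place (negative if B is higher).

Regimen A: f = (1/2)^(32/25) ≈ 0.4118; Cmin,ss = (496/216)·f/(1−f) ≈ 1.608 mcg/mL.
Regimen B: f = (1/2)^(52/25) ≈ 0.2365; Cmin,ss = (1444/216)·f/(1−f) ≈ 2.071 mcg/mL.
Difference ≈ 1.608 − 2.071 ≈ -0.463 mcg/mL.

-0.5 mcg/mL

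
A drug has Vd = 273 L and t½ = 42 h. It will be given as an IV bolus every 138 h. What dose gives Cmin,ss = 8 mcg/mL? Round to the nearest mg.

τ/t½ = 138/42 ≈ 3.2857, so f = (1/2)^(138/42) ≈ 0.102542.
Cmin,ss = (D/Vd)·f/(1−f), so D = Cmin,ss·Vd·(1−f)/f.
D = 8 × 273 × (1−f)/f ≈ 8 × 273 × 8.75210 ≈ 19114.59 mg.

19115 mg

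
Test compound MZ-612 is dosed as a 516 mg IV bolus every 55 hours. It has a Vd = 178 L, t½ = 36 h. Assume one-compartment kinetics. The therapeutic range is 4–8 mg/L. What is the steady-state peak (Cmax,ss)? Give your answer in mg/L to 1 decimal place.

k = ln2/t½ = ln2/36 ≈ 0.019254 h⁻¹; fraction remaining f = e^(−kτ) = e^(−0.019254×55) ≈ 0.3468.
Accumulation ratio R = 1/(1 − f) ≈ 1/0.6532 ≈ 1.5309.
Single-dose peak C₀ = D/Vd = 516/178 ≈ 2.899 mg/L.
Steady-state peak Cmax,ss = C₀·R ≈ 2.899 × 1.5309 ≈ 4.438 mg/L.
Peak 4.4 mg/L vs MTC 8 mg/L: below toxic threshold.

4.4 mg/L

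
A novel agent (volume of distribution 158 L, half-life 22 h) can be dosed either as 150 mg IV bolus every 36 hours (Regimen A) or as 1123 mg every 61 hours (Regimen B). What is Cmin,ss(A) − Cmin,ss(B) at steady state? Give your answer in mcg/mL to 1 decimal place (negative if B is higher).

-0.8 mcg/mL

Regimen A: f = (1/2)^(36/22) ≈ 0.3217; Cmin,ss = (150/158)·f/(1−f) ≈ 0.450 mcg/mL.
Regimen B: f = (1/2)^(61/22) ≈ 0.1463; Cmin,ss = (1123/158)·f/(1−f) ≈ 1.218 mcg/mL.
Difference ≈ 0.450 − 1.218 ≈ -0.768 mcg/mL.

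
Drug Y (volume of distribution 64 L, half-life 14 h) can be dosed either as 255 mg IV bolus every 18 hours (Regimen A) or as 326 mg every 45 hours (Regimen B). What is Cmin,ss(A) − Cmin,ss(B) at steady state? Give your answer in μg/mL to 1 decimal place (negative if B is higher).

Regimen A: f = (1/2)^(18/14) ≈ 0.4102; Cmin,ss = (255/64)·f/(1−f) ≈ 2.771 μg/mL.
Regimen B: f = (1/2)^(45/14) ≈ 0.1077; Cmin,ss = (326/64)·f/(1−f) ≈ 0.615 μg/mL.
Difference ≈ 2.771 − 0.615 ≈ 2.156 μg/mL.

2.2 μg/mL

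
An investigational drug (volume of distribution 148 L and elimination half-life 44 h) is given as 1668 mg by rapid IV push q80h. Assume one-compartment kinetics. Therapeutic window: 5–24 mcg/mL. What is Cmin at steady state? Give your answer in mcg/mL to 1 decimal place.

τ/t½ = 80/44 ≈ 1.8182, so fraction remaining f = (1/2)^(80/44) ≈ 0.2836.
Single-dose peak C₀ = D/Vd = 1668/148 ≈ 11.270 mcg/mL.
Steady-state trough Cmin,ss = C₀·f/(1−f) ≈ 11.270 × 0.2836/0.7164 ≈ 4.461 mcg/mL.
Trough 4.5 mcg/mL vs MEC 5 mcg/mL: subtherapeutic.

4.5 mcg/mL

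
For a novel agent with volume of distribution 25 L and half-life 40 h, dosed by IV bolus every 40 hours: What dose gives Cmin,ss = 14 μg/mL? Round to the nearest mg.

τ/t½ = 40/40 ≈ 1, so f = (1/2)^(40/40) ≈ 0.500000.
Cmin,ss = (D/Vd)·f/(1−f), so D = Cmin,ss·Vd·(1−f)/f.
D = 14 × 25 × (1−f)/f ≈ 14 × 25 × 1.00000 ≈ 350.00 mg.

350 mg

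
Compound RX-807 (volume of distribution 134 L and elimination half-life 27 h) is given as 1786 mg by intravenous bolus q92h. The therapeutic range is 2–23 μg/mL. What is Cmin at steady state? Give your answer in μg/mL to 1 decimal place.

1.4 μg/mL

τ/t½ = 92/27 ≈ 3.4074, so fraction remaining f = (1/2)^(92/27) ≈ 0.0942.
Accumulation ratio R = 1/(1 − f) ≈ 1/0.9058 ≈ 1.1040.
Single-dose peak C₀ = D/Vd = 1786/134 ≈ 13.328 μg/mL.
Steady-state peak Cmax,ss = C₀·R ≈ 13.328 × 1.1040 ≈ 14.714 μg/mL.
One interval later, Cmin,ss = Cmax,ss·e^(−kτ) ≈ 14.714 × 0.0942 ≈ 1.386 μg/mL.
Trough 1.4 μg/mL vs MEC 2 μg/mL: subtherapeutic.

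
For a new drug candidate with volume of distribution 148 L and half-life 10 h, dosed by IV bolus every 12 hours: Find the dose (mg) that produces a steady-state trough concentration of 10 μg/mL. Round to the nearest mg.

τ/t½ = 12/10 ≈ 1.2, so f = (1/2)^(12/10) ≈ 0.435275.
Cmin,ss = (D/Vd)·f/(1−f), so D = Cmin,ss·Vd·(1−f)/f.
D = 10 × 148 × (1−f)/f ≈ 10 × 148 × 1.29740 ≈ 1920.15 mg.

1920 mg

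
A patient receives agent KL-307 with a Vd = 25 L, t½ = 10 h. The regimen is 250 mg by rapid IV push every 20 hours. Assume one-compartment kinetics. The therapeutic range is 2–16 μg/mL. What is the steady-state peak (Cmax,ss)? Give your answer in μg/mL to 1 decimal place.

13.3 μg/mL

The dosing interval is 2 half-lives, so f = 2^(−2) = 0.25.
Accumulation ratio R = 1/(1 − f) = 1/0.75 = 4/3.
Single-dose peak C₀ = D/Vd = 250/25 = 10 μg/mL.
Steady-state peak Cmax,ss = C₀·R = 10 × 4/3 ≈ 13.333 μg/mL.
Peak 13.3 μg/mL vs MTC 16 μg/mL: below toxic threshold.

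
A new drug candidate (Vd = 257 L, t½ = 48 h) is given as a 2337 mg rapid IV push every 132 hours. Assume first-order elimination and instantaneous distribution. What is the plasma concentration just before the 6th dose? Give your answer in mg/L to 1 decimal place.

f = (1/2)^(τ/t½) = (1/2)^(132/48) ≈ 0.1487.
C₀ = D/Vd = 2337/257 ≈ 9.093 mg/L.
Before the 6th dose, 5 doses have been given. Superposition: Cmin = C₀·(f + f² + … + f^5).
≈ 9.093 × (0.1487 + 0.0221 + 0.0033 + 0.0005 + 0.0001) ≈ 9.093 × 0.1747 ≈ 1.589 mg/L.

1.6 mg/L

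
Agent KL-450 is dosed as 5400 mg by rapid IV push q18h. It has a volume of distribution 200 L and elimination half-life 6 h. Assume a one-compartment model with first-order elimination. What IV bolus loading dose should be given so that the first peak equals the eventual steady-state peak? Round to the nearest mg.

6171 mg

f = (1/2)^(18/6) ≈ 0.125000; accumulation ratio R = 1/(1−f) ≈ 1.14286.
Loading dose to hit Cmax,ss on first dose: D_load = D_maint·R ≈ 5400 × 1.14286 ≈ 6171.44 mg.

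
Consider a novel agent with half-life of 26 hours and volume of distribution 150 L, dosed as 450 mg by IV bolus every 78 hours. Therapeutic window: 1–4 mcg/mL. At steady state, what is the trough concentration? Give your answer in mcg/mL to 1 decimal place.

The dosing interval is 3 half-lives, so f = 2^(−3) = 0.125.
At steady state, R = 1/(1 − 0.125) = 8/7.
Single-dose peak C₀ = D/Vd = 450/150 = 3 mcg/mL.
Steady-state peak Cmax,ss = C₀·R = 3 × 8/7 ≈ 3.429 mcg/mL.
Steady-state trough Cmin,ss = Cmax,ss·f ≈ 3.429 × 0.125 ≈ 0.429 mcg/mL.
Trough 0.4 mcg/mL vs MEC 1 mcg/mL: subtherapeutic.

0.4 mcg/mL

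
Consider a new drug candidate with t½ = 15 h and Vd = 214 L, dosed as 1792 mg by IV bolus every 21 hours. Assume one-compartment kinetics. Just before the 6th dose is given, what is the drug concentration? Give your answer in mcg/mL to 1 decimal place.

f = (1/2)^(τ/t½) = (1/2)^(21/15) ≈ 0.3789.
C₀ = D/Vd = 1792/214 ≈ 8.374 mcg/mL.
Before the 6th dose, 5 doses have been given. Superposition: Cmin = C₀·(f + f² + … + f^5).
≈ 8.374 × (0.3789 + 0.1436 + 0.0544 + 0.0206 + 0.0078) ≈ 8.374 × 0.6053 ≈ 5.069 mcg/mL.

5.1 mcg/mL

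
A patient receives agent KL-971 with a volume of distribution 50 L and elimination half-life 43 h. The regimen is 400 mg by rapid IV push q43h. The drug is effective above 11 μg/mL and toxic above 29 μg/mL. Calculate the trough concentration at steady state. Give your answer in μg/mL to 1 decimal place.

8.0 μg/mL

The dosing interval is 1 half-life, so f = 2^(−1) = 0.5.
Accumulation ratio R = 1/(1 − f) = 1/0.5 = 2/1.
Single-dose peak C₀ = D/Vd = 400/50 = 8 μg/mL.
Steady-state peak Cmax,ss = C₀·R = 8 × 2/1 ≈ 16.000 μg/mL.
Steady-state trough Cmin,ss = Cmax,ss·f ≈ 16.000 × 0.5 ≈ 8.000 μg/mL.
Trough 8.0 μg/mL vs MEC 11 μg/mL: subtherapeutic.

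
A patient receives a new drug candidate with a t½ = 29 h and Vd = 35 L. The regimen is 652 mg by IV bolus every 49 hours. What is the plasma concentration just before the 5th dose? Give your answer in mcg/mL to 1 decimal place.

f = (1/2)^(τ/t½) = (1/2)^(49/29) ≈ 0.3100.
C₀ = D/Vd = 652/35 ≈ 18.629 mcg/mL.
Before the 5th dose, 4 doses have been given. Superposition: Cmin = C₀·(f + f² + … + f^4).
≈ 18.629 × (0.3100 + 0.0961 + 0.0298 + 0.0092) ≈ 18.629 × 0.4451 ≈ 8.292 mcg/mL.

8.3 mcg/mL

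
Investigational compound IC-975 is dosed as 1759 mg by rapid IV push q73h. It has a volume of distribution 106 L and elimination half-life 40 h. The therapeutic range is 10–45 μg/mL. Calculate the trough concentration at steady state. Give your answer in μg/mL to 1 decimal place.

6.5 μg/mL

τ/t½ = 73/40 ≈ 1.825, so fraction remaining f = (1/2)^(73/40) ≈ 0.2822.
At steady state, accumulation factor R = 1/(1 − e^(−kτ)) ≈ 1.3931.
Single-dose peak C₀ = D/Vd = 1759/106 ≈ 16.594 μg/mL.
Steady-state peak Cmax,ss = C₀·R ≈ 16.594 × 1.3931 ≈ 23.117 μg/mL.
Steady-state trough Cmin,ss = Cmax,ss·f ≈ 23.117 × 0.2822 ≈ 6.524 μg/mL.
Trough 6.5 μg/mL vs MEC 10 μg/mL: subtherapeutic.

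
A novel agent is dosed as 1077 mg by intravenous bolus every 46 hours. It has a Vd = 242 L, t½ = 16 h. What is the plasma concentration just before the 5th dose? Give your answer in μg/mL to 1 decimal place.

0.7 μg/mL

f = (1/2)^(τ/t½) = (1/2)^(46/16) ≈ 0.1363.
C₀ = D/Vd = 1077/242 ≈ 4.450 μg/mL.
Before the 5th dose, 4 doses have been given. Superposition: Cmin = C₀·(f + f² + … + f^4).
≈ 4.450 × (0.1363 + 0.0186 + 0.0025 + 0.0003) ≈ 4.450 × 0.1577 ≈ 0.702 μg/mL.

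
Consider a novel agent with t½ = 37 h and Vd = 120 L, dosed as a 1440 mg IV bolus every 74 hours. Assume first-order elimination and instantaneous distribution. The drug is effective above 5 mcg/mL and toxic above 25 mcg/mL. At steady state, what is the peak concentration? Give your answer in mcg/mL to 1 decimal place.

The dosing interval is 2 half-lives, so f = 2^(−2) = 0.25.
At steady state, R = 1/(1 − 0.25) = 4/3.
Single-dose peak C₀ = D/Vd = 1440/120 = 12 mcg/mL.
Steady-state peak Cmax,ss = C₀·R = 12 × 4/3 ≈ 16.000 mcg/mL.
Peak 16.0 mcg/mL vs MTC 25 mcg/mL: below toxic threshold.

16.0 mcg/mL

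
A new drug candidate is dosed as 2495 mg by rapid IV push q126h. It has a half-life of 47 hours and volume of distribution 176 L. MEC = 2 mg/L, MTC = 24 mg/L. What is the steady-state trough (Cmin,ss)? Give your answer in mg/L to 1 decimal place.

2.6 mg/L

k = ln2/t½ = ln2/47 ≈ 0.014748 h⁻¹; fraction remaining f = e^(−kτ) = e^(−0.014748×126) ≈ 0.1559.
Accumulation ratio R = 1/(1 − f) ≈ 1/0.8441 ≈ 1.1847.
Each bolus raises the concentration by D/Vd = 2495/176 ≈ 14.176 mg/L.
Cmax,ss = C₀/(1 − f) ≈ 14.176/0.8441 ≈ 16.794 mg/L.
Steady-state trough Cmin,ss = Cmax,ss·f ≈ 16.794 × 0.1559 ≈ 2.618 mg/L.
Trough 2.6 mg/L vs MEC 2 mg/L: adequate.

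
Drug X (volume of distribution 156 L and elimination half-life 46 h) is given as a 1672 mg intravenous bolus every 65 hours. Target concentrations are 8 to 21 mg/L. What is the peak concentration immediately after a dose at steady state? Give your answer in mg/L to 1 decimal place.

17.2 mg/L

τ/t½ = 65/46 ≈ 1.413, so fraction remaining f = (1/2)^(65/46) ≈ 0.3755.
At steady state, accumulation factor R = 1/(1 − e^(−kτ)) ≈ 1.6013.
Each bolus raises the concentration by D/Vd = 1672/156 ≈ 10.718 mg/L.
Cmax,ss = C₀/(1 − f) ≈ 10.718/0.6245 ≈ 17.163 mg/L.
Peak 17.2 mg/L vs MTC 21 mg/L: below toxic threshold.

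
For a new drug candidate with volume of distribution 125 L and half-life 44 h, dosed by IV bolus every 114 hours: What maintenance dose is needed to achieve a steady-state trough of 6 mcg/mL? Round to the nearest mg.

3769 mg

τ/t½ = 114/44 ≈ 2.5909, so f = (1/2)^(114/44) ≈ 0.165981.
Cmin,ss = (D/Vd)·f/(1−f), so D = Cmin,ss·Vd·(1−f)/f.
D = 6 × 125 × (1−f)/f ≈ 6 × 125 × 5.02479 ≈ 3768.59 mg.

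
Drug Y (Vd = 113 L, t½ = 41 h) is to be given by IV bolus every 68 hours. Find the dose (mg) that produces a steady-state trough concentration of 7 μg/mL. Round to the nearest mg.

1706 mg

τ/t½ = 68/41 ≈ 1.6585, so f = (1/2)^(68/41) ≈ 0.316760.
Cmin,ss = (D/Vd)·f/(1−f), so D = Cmin,ss·Vd·(1−f)/f.
D = 7 × 113 × (1−f)/f ≈ 7 × 113 × 2.15696 ≈ 1706.16 mg.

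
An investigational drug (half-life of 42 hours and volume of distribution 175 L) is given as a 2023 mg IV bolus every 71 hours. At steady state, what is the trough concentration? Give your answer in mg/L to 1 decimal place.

k = ln2/t½ = ln2/42 ≈ 0.016504 h⁻¹; fraction remaining f = e^(−kτ) = e^(−0.016504×71) ≈ 0.3098.
At steady state, accumulation factor R = 1/(1 − e^(−kτ)) ≈ 1.4489.
Single-dose peak C₀ = D/Vd = 2023/175 ≈ 11.560 mg/L.
Cmax,ss = C₀/(1 − f) ≈ 11.560/0.6902 ≈ 16.749 mg/L.
Steady-state trough Cmin,ss = Cmax,ss·f ≈ 16.749 × 0.3098 ≈ 5.189 mg/L.

5.2 mg/L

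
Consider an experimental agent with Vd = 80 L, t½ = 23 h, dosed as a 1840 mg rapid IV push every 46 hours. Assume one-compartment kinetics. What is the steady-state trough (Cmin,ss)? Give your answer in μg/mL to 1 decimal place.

The dosing interval is 2 half-lives, so f = 2^(−2) = 0.25.
At steady state, R = 1/(1 − 0.25) = 4/3.
Single-dose peak C₀ = D/Vd = 1840/80 = 23 μg/mL.
Steady-state peak Cmax,ss = C₀·R = 23 × 4/3 ≈ 30.667 μg/mL.
Steady-state trough Cmin,ss = Cmax,ss·f ≈ 30.667 × 0.25 ≈ 7.667 μg/mL.

7.7 μg/mL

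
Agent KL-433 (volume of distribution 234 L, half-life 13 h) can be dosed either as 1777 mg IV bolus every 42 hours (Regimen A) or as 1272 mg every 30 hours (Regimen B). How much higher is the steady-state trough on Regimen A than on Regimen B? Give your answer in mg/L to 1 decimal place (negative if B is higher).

Regimen A: f = (1/2)^(42/13) ≈ 0.1065; Cmin,ss = (1777/234)·f/(1−f) ≈ 0.905 mg/L.
Regimen B: f = (1/2)^(30/13) ≈ 0.2020; Cmin,ss = (1272/234)·f/(1−f) ≈ 1.376 mg/L.
Difference ≈ 0.905 − 1.376 ≈ -0.471 mg/L.

-0.5 mg/L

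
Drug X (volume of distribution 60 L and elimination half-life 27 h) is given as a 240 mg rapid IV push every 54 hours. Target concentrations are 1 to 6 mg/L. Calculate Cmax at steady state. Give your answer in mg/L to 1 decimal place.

5.3 mg/L

τ = 54 h = 2 half-lives, so f = (1/2)^2 = 0.25.
At steady state, R = 1/(1 − 0.25) = 4/3.
Single-dose peak C₀ = D/Vd = 240/60 = 4 mg/L.
Steady-state peak Cmax,ss = C₀·R = 4 × 4/3 ≈ 5.333 mg/L.
Peak 5.3 mg/L vs MTC 6 mg/L: below toxic threshold.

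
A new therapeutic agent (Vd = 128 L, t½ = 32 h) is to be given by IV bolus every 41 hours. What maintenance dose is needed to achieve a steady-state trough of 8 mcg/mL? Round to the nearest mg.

1465 mg

τ/t½ = 41/32 ≈ 1.2812, so f = (1/2)^(41/32) ≈ 0.411439.
Cmin,ss = (D/Vd)·f/(1−f), so D = Cmin,ss·Vd·(1−f)/f.
D = 8 × 128 × (1−f)/f ≈ 8 × 128 × 1.43049 ≈ 1464.82 mg.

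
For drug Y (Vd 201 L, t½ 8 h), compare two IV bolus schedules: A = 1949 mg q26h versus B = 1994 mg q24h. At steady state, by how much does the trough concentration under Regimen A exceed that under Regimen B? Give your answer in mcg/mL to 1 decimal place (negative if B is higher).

-0.3 mcg/mL

Regimen A: f = (1/2)^(26/8) ≈ 0.1051; Cmin,ss = (1949/201)·f/(1−f) ≈ 1.139 mcg/mL.
Regimen B: f = (1/2)^(24/8) ≈ 0.1250; Cmin,ss = (1994/201)·f/(1−f) ≈ 1.417 mcg/mL.
Difference ≈ 1.139 − 1.417 ≈ -0.278 mcg/mL.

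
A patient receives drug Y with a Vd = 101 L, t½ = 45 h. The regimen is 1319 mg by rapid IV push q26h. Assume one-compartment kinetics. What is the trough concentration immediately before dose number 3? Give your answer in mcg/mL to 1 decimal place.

f = (1/2)^(τ/t½) = (1/2)^(26/45) ≈ 0.6700.
C₀ = D/Vd = 1319/101 ≈ 13.059 mcg/mL.
Before the 3rd dose, 2 doses have been given. Superposition: Cmin = C₀·(f + f²).
≈ 13.059 × (0.6700 + 0.4489) ≈ 13.059 × 1.1189 ≈ 14.612 mcg/mL.

14.6 mcg/mL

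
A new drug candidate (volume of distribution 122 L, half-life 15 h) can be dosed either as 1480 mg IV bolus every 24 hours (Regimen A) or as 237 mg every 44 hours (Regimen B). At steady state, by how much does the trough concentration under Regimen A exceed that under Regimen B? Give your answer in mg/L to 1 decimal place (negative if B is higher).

Regimen A: f = (1/2)^(24/15) ≈ 0.3299; Cmin,ss = (1480/122)·f/(1−f) ≈ 5.972 mg/L.
Regimen B: f = (1/2)^(44/15) ≈ 0.1309; Cmin,ss = (237/122)·f/(1−f) ≈ 0.293 mg/L.
Difference ≈ 5.972 − 0.293 ≈ 5.679 mg/L.

5.7 mg/L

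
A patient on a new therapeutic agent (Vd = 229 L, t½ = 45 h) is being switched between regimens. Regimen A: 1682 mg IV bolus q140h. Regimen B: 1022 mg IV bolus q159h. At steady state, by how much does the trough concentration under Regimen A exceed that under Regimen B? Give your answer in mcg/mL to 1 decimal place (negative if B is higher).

Regimen A: f = (1/2)^(140/45) ≈ 0.1157; Cmin,ss = (1682/229)·f/(1−f) ≈ 0.961 mcg/mL.
Regimen B: f = (1/2)^(159/45) ≈ 0.0864; Cmin,ss = (1022/229)·f/(1−f) ≈ 0.422 mcg/mL.
Difference ≈ 0.961 − 0.422 ≈ 0.539 mcg/mL.

0.5 mcg/mL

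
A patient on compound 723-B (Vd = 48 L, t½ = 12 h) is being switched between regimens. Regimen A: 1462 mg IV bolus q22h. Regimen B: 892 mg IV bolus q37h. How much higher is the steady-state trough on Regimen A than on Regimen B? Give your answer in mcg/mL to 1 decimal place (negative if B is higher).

Regimen A: f = (1/2)^(22/12) ≈ 0.2806; Cmin,ss = (1462/48)·f/(1−f) ≈ 11.880 mcg/mL.
Regimen B: f = (1/2)^(37/12) ≈ 0.1180; Cmin,ss = (892/48)·f/(1−f) ≈ 2.486 mcg/mL.
Difference ≈ 11.880 − 2.486 ≈ 9.394 mcg/mL.

9.4 mcg/mL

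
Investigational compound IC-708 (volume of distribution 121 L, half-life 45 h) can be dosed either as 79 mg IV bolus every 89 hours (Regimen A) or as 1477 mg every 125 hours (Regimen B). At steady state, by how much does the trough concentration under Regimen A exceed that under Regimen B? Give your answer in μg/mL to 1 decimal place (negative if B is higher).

Regimen A: f = (1/2)^(89/45) ≈ 0.2539; Cmin,ss = (79/121)·f/(1−f) ≈ 0.222 μg/mL.
Regimen B: f = (1/2)^(125/45) ≈ 0.1458; Cmin,ss = (1477/121)·f/(1−f) ≈ 2.083 μg/mL.
Difference ≈ 0.222 − 2.083 ≈ -1.861 μg/mL.

-1.9 μg/mL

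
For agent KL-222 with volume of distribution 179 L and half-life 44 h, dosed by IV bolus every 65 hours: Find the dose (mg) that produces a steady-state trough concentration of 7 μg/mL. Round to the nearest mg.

2236 mg

τ/t½ = 65/44 ≈ 1.4773, so f = (1/2)^(65/44) ≈ 0.359167.
Cmin,ss = (D/Vd)·f/(1−f), so D = Cmin,ss·Vd·(1−f)/f.
D = 7 × 179 × (1−f)/f ≈ 7 × 179 × 1.78422 ≈ 2235.63 mg.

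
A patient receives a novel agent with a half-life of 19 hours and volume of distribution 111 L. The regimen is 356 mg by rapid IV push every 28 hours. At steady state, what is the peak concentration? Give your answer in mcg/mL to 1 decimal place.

5.0 mcg/mL

Over one 28-h interval, 28/19 ≈ 1.4737 half-lives elapse, leaving f ≈ 0.3601 of each dose.
At steady state, accumulation factor R = 1/(1 − e^(−kτ)) ≈ 1.5627.
Each bolus raises the concentration by D/Vd = 356/111 ≈ 3.207 mcg/mL.
Steady-state peak Cmax,ss = C₀·R ≈ 3.207 × 1.5627 ≈ 5.012 mcg/mL.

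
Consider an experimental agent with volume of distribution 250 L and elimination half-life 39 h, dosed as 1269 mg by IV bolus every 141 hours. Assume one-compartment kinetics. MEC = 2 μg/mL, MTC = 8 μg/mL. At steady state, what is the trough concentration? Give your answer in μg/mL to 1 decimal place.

k = ln2/t½ = ln2/39 ≈ 0.017773 h⁻¹; fraction remaining f = e^(−kτ) = e^(−0.017773×141) ≈ 0.0816.
Accumulation ratio R = 1/(1 − f) ≈ 1/0.9184 ≈ 1.0889.
Single-dose peak C₀ = D/Vd = 1269/250 ≈ 5.076 μg/mL.
Steady-state peak Cmax,ss = C₀·R ≈ 5.076 × 1.0889 ≈ 5.527 μg/mL.
Steady-state trough Cmin,ss = Cmax,ss·f ≈ 5.527 × 0.0816 ≈ 0.451 μg/mL.
Trough 0.5 μg/mL vs MEC 2 μg/mL: subtherapeutic.

0.5 μg/mL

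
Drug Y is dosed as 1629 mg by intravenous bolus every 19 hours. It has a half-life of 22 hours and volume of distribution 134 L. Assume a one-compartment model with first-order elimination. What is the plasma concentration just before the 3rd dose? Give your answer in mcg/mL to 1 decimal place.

f = (1/2)^(τ/t½) = (1/2)^(19/22) ≈ 0.5496.
C₀ = D/Vd = 1629/134 ≈ 12.157 mcg/mL.
Before the 3rd dose, 2 doses have been given. Superposition: Cmin = C₀·(f + f²).
≈ 12.157 × (0.5496 + 0.3021) ≈ 12.157 × 0.8517 ≈ 10.354 mcg/mL.

10.4 mcg/mL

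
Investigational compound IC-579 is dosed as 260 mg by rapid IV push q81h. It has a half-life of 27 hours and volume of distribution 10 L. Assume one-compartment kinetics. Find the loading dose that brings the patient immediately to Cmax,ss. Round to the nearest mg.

f = (1/2)^(81/27) ≈ 0.125000; accumulation ratio R = 1/(1−f) ≈ 1.14286.
Loading dose to hit Cmax,ss on first dose: D_load = D_maint·R ≈ 260 × 1.14286 ≈ 297.14 mg.

297 mg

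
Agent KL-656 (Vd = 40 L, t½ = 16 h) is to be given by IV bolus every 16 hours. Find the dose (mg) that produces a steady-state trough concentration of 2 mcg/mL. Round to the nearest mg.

τ/t½ = 16/16 ≈ 1, so f = (1/2)^(16/16) ≈ 0.500000.
Cmin,ss = (D/Vd)·f/(1−f), so D = Cmin,ss·Vd·(1−f)/f.
D = 2 × 40 × (1−f)/f ≈ 2 × 40 × 1.00000 ≈ 80.00 mg.

80 mg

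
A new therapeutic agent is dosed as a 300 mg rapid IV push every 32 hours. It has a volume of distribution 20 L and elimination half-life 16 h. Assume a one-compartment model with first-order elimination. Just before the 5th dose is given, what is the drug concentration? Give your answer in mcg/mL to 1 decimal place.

f = (1/2)^(τ/t½) = (1/2)^(32/16) ≈ 0.2500.
C₀ = D/Vd = 300/20 ≈ 15.000 mcg/mL.
Before the 5th dose, 4 doses have been given. Superposition: Cmin = C₀·(f + f² + … + f^4).
≈ 15.000 × (0.2500 + 0.0625 + 0.0156 + 0.0039) ≈ 15.000 × 0.3320 ≈ 4.980 mcg/mL.

5.0 mcg/mL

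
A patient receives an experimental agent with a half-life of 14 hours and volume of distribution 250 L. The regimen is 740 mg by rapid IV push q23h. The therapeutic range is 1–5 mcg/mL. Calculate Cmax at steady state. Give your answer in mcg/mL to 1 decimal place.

Over one 23-h interval, 23/14 ≈ 1.6429 half-lives elapse, leaving f ≈ 0.3202 of each dose.
At steady state, accumulation factor R = 1/(1 − e^(−kτ)) ≈ 1.4710.
Single-dose peak C₀ = D/Vd = 740/250 ≈ 2.960 mcg/mL.
Cmax,ss = C₀/(1 − f) ≈ 2.960/0.6798 ≈ 4.354 mcg/mL.
Peak 4.4 mcg/mL vs MTC 5 mcg/mL: below toxic threshold.

4.4 mcg/mL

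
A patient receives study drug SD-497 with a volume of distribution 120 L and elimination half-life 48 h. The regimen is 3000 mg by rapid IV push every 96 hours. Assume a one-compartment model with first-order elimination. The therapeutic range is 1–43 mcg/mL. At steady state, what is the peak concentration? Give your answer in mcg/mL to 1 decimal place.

τ = 96 h = 2 half-lives, so f = (1/2)^2 = 0.25.
Accumulation ratio R = 1/(1 − f) = 1/0.75 = 4/3.
Single-dose peak C₀ = D/Vd = 3000/120 = 25 mcg/mL.
Steady-state peak Cmax,ss = C₀·R = 25 × 4/3 ≈ 33.333 mcg/mL.
Peak 33.3 mcg/mL vs MTC 43 mcg/mL: below toxic threshold.

33.3 mcg/mL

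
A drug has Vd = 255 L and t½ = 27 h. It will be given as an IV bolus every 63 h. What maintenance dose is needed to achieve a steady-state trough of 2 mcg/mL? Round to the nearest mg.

2060 mg

τ/t½ = 63/27 ≈ 2.3333, so f = (1/2)^(63/27) ≈ 0.198425.
Cmin,ss = (D/Vd)·f/(1−f), so D = Cmin,ss·Vd·(1−f)/f.
D = 2 × 255 × (1−f)/f ≈ 2 × 255 × 4.03969 ≈ 2060.24 mg.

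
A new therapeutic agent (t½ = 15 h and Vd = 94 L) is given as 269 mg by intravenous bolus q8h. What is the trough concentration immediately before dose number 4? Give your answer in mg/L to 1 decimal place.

f = (1/2)^(τ/t½) = (1/2)^(8/15) ≈ 0.6910.
C₀ = D/Vd = 269/94 ≈ 2.862 mg/L.
Before the 4th dose, 3 doses have been given. Superposition: Cmin = C₀·(f + f² + … + f^3).
≈ 2.862 × (0.6910 + 0.4775 + 0.3299) ≈ 2.862 × 1.4984 ≈ 4.288 mg/L.

4.3 mg/L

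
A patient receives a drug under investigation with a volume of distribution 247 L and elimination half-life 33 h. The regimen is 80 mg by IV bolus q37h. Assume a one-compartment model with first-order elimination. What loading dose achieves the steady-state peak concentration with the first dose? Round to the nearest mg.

f = (1/2)^(37/33) ≈ 0.459707; accumulation ratio R = 1/(1−f) ≈ 1.85085.
Loading dose to hit Cmax,ss on first dose: D_load = D_maint·R ≈ 80 × 1.85085 ≈ 148.07 mg.

148 mg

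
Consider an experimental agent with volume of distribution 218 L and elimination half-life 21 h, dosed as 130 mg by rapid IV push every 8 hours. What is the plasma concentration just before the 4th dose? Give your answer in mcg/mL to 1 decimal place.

1.1 mcg/mL

f = (1/2)^(τ/t½) = (1/2)^(8/21) ≈ 0.7679.
C₀ = D/Vd = 130/218 ≈ 0.596 mcg/mL.
Before the 4th dose, 3 doses have been given. Superposition: Cmin = C₀·(f + f² + … + f^3).
≈ 0.596 × (0.7679 + 0.5897 + 0.4528) ≈ 0.596 × 1.8104 ≈ 1.079 mcg/mL.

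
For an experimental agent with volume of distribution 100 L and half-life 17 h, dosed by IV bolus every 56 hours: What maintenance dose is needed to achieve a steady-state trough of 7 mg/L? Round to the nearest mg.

τ/t½ = 56/17 ≈ 3.2941, so f = (1/2)^(56/17) ≈ 0.101946.
Cmin,ss = (D/Vd)·f/(1−f), so D = Cmin,ss·Vd·(1−f)/f.
D = 7 × 100 × (1−f)/f ≈ 7 × 100 × 8.80911 ≈ 6166.38 mg.

6166 mg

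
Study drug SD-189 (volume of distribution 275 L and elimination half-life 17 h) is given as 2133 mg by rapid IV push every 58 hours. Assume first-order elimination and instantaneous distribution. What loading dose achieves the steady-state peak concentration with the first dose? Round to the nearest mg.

f = (1/2)^(58/17) ≈ 0.093963; accumulation ratio R = 1/(1−f) ≈ 1.10371.
Loading dose to hit Cmax,ss on first dose: D_load = D_maint·R ≈ 2133 × 1.10371 ≈ 2354.21 mg.

2354 mg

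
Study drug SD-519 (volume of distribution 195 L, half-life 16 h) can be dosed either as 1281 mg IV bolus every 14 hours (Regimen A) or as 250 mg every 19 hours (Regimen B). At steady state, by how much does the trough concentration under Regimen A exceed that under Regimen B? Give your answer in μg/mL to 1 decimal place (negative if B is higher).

6.9 μg/mL

Regimen A: f = (1/2)^(14/16) ≈ 0.5453; Cmin,ss = (1281/195)·f/(1−f) ≈ 7.878 μg/mL.
Regimen B: f = (1/2)^(19/16) ≈ 0.4391; Cmin,ss = (250/195)·f/(1−f) ≈ 1.004 μg/mL.
Difference ≈ 7.878 − 1.004 ≈ 6.874 μg/mL.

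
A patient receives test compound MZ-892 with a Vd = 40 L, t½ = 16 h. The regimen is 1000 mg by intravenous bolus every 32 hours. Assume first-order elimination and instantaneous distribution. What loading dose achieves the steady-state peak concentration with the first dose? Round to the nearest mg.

f = (1/2)^(32/16) ≈ 0.250000; accumulation ratio R = 1/(1−f) ≈ 1.33333.
Loading dose to hit Cmax,ss on first dose: D_load = D_maint·R ≈ 1000 × 1.33333 ≈ 1333.33 mg.

1333 mg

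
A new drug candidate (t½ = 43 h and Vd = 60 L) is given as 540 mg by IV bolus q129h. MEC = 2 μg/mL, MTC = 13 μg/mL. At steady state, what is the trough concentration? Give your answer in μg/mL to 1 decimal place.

1.3 μg/mL

The dosing interval is 3 half-lives, so f = 2^(−3) = 0.125.
Accumulation ratio R = 1/(1 − f) = 1/0.875 = 8/7.
Single-dose peak C₀ = D/Vd = 540/60 = 9 μg/mL.
Steady-state peak Cmax,ss = C₀·R = 9 × 8/7 ≈ 10.286 μg/mL.
Steady-state trough Cmin,ss = Cmax,ss·f ≈ 10.286 × 0.125 ≈ 1.286 μg/mL.
Trough 1.3 μg/mL vs MEC 2 μg/mL: subtherapeutic.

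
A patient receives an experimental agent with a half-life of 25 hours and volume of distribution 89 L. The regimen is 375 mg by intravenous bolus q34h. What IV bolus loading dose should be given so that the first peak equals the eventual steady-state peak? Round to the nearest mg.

f = (1/2)^(34/25) ≈ 0.389582; accumulation ratio R = 1/(1−f) ≈ 1.63822.
Loading dose to hit Cmax,ss on first dose: D_load = D_maint·R ≈ 375 × 1.63822 ≈ 614.33 mg.

614 mg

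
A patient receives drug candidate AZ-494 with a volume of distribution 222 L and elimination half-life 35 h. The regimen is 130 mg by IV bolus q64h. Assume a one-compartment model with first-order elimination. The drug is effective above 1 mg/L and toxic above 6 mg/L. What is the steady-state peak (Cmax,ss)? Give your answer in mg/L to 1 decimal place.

τ/t½ = 64/35 ≈ 1.8286, so fraction remaining f = (1/2)^(64/35) ≈ 0.2815.
At steady state, accumulation factor R = 1/(1 − e^(−kτ)) ≈ 1.3918.
Single-dose peak C₀ = D/Vd = 130/222 ≈ 0.586 mg/L.
Cmax,ss = C₀/(1 − f) ≈ 0.586/0.7185 ≈ 0.816 mg/L.
Peak 0.8 mg/L vs MTC 6 mg/L: below toxic threshold.

0.8 mg/L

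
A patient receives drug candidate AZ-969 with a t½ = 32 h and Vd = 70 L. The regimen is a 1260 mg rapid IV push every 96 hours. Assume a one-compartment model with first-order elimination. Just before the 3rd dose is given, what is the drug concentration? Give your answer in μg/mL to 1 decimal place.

2.5 μg/mL

f = (1/2)^(τ/t½) = (1/2)^(96/32) ≈ 0.1250.
C₀ = D/Vd = 1260/70 ≈ 18.000 μg/mL.
Before the 3rd dose, 2 doses have been given. Superposition: Cmin = C₀·(f + f²).
≈ 18.000 × (0.1250 + 0.0156) ≈ 18.000 × 0.1406 ≈ 2.531 μg/mL.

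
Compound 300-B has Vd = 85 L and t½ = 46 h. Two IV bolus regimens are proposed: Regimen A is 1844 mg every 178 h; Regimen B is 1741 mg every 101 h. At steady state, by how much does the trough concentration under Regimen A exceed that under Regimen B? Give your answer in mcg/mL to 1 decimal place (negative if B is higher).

Regimen A: f = (1/2)^(178/46) ≈ 0.0684; Cmin,ss = (1844/85)·f/(1−f) ≈ 1.593 mcg/mL.
Regimen B: f = (1/2)^(101/46) ≈ 0.2183; Cmin,ss = (1741/85)·f/(1−f) ≈ 5.720 mcg/mL.
Difference ≈ 1.593 − 5.720 ≈ -4.127 mcg/mL.

-4.1 mcg/mL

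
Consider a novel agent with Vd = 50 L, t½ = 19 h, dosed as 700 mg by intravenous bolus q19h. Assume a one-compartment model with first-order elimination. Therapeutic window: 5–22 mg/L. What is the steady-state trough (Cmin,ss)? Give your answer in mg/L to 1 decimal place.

14.0 mg/L

The dosing interval is 1 half-life, so f = 2^(−1) = 0.5.
Accumulation ratio R = 1/(1 − f) = 1/0.5 = 2/1.
Single-dose peak C₀ = D/Vd = 700/50 = 14 mg/L.
Steady-state peak Cmax,ss = C₀·R = 14 × 2/1 ≈ 28.000 mg/L.
Steady-state trough Cmin,ss = Cmax,ss·f ≈ 28.000 × 0.5 ≈ 14.000 mg/L.
Trough 14.0 mg/L vs MEC 5 mg/L: adequate.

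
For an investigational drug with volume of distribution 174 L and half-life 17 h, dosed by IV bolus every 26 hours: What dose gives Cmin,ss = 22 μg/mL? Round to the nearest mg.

τ/t½ = 26/17 ≈ 1.5294, so f = (1/2)^(26/17) ≈ 0.346419.
Cmin,ss = (D/Vd)·f/(1−f), so D = Cmin,ss·Vd·(1−f)/f.
D = 22 × 174 × (1−f)/f ≈ 22 × 174 × 1.88668 ≈ 7222.21 mg.

7222 mg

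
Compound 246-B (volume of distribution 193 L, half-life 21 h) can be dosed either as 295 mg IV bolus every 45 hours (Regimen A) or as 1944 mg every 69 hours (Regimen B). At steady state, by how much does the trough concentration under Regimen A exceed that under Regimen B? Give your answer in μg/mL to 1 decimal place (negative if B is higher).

Regimen A: f = (1/2)^(45/21) ≈ 0.2264; Cmin,ss = (295/193)·f/(1−f) ≈ 0.447 μg/mL.
Regimen B: f = (1/2)^(69/21) ≈ 0.1025; Cmin,ss = (1944/193)·f/(1−f) ≈ 1.150 μg/mL.
Difference ≈ 0.447 − 1.150 ≈ -0.703 μg/mL.

-0.7 μg/mL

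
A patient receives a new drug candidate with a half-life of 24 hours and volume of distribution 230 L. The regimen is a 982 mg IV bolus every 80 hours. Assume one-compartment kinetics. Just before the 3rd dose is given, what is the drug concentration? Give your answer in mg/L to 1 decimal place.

f = (1/2)^(τ/t½) = (1/2)^(80/24) ≈ 0.0992.
C₀ = D/Vd = 982/230 ≈ 4.270 mg/L.
Before the 3rd dose, 2 doses have been given. Superposition: Cmin = C₀·(f + f²).
≈ 4.270 × (0.0992 + 0.0098) ≈ 4.270 × 0.1090 ≈ 0.465 mg/L.

0.5 mg/L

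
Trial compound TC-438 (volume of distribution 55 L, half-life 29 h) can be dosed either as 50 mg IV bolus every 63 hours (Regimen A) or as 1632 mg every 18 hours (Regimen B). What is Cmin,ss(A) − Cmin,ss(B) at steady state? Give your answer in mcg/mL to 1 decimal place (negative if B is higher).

-54.9 mcg/mL

Regimen A: f = (1/2)^(63/29) ≈ 0.2218; Cmin,ss = (50/55)·f/(1−f) ≈ 0.259 mcg/mL.
Regimen B: f = (1/2)^(18/29) ≈ 0.6504; Cmin,ss = (1632/55)·f/(1−f) ≈ 55.203 mcg/mL.
Difference ≈ 0.259 − 55.203 ≈ -54.944 mcg/mL.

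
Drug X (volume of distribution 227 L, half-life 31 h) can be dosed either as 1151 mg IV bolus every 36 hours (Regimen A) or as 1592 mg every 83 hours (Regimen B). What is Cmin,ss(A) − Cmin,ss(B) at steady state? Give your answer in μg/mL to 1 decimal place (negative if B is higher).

Regimen A: f = (1/2)^(36/31) ≈ 0.4471; Cmin,ss = (1151/227)·f/(1−f) ≈ 4.100 μg/mL.
Regimen B: f = (1/2)^(83/31) ≈ 0.1563; Cmin,ss = (1592/227)·f/(1−f) ≈ 1.299 μg/mL.
Difference ≈ 4.100 − 1.299 ≈ 2.801 μg/mL.

2.8 μg/mL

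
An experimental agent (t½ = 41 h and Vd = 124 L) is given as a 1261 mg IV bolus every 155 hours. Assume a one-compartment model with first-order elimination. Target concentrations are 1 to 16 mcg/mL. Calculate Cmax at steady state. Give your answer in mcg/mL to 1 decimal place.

11.0 mcg/mL

τ/t½ = 155/41 ≈ 3.7805, so fraction remaining f = (1/2)^(155/41) ≈ 0.0728.
Accumulation ratio R = 1/(1 − f) ≈ 1/0.9272 ≈ 1.0785.
Single-dose peak C₀ = D/Vd = 1261/124 ≈ 10.169 mcg/mL.
Cmax,ss = C₀/(1 − f) ≈ 10.169/0.9272 ≈ 10.967 mcg/mL.
Peak 11.0 mcg/mL vs MTC 16 mcg/mL: below toxic threshold.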